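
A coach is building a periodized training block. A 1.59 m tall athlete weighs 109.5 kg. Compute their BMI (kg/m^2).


height^2 = 2.5281 m^2
BMI = 109.5 / 2.5281 = 43.31 kg/m^2

43.31 kg/m^2


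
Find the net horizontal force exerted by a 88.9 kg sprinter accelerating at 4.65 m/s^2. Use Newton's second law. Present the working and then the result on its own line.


Newton's second law: F = m * a
F = 88.9 * 4.65 = 413.39 N

413.39 N


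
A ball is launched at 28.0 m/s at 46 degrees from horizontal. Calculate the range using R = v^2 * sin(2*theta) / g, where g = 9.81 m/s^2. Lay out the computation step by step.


sin(2 * 46) = sin(92) = 0.999391
v^2 = 28.0^2 = 784.0
R = 784.0 * 0.999391 / 9.81
= 79.87 m

79.87 m


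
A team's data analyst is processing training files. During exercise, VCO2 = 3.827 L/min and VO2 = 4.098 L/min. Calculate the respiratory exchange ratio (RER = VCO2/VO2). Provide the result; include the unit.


RER = VCO2 / VO2
= 3.827 / 4.098
= 0.9339

0.9339


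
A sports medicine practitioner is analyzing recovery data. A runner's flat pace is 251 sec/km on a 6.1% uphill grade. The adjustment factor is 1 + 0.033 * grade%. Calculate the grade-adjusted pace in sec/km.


Factor = 1 + 0.033 * 6.1 = 1.2013
Adjusted pace = 251 * 1.2013
= 301.53 sec/km

301.53 s/km


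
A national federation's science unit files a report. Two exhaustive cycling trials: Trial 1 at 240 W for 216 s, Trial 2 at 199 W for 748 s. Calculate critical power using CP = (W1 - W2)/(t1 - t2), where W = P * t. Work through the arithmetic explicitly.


W1 = 240 * 216 = 51840 J
W2 = 199 * 748 = 148852 J
CP = (51840 - 148852) / (216 - 748)
= -97012 / -532
= 182.35 W

182.35 W


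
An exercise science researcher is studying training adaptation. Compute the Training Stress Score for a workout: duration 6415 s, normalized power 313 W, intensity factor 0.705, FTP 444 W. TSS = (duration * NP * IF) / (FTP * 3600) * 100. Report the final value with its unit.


Product = 6415 * 313 * 0.705 = 1415565.975
Base = 444 * 3600 = 1598400
TSS = 1415565.975 / 1598400 * 100 = 88.56

88.56 TSS


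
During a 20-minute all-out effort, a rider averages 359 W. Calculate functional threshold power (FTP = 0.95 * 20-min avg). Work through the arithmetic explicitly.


FTP = 0.95 * 359
= 341.05 W

341.05 W


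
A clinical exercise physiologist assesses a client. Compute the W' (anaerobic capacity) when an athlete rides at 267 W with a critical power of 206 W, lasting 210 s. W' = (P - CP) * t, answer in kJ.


Above-CP power = 61 W
Duration = 210 s
W' = 61 * 210 = 12810 J
Convert: 12810 / 1000 = 12.81 kJ

12.81 kJ


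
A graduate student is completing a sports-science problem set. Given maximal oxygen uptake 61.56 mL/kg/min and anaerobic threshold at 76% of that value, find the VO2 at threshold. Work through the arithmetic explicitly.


Percentage as decimal = 0.76
VO2 at AT = 61.56 * 0.76 = 46.79 mL/kg/min

46.79 mL/kg/min


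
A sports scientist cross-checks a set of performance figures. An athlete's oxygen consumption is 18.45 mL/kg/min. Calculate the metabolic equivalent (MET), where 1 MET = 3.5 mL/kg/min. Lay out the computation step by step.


MET = VO2 / 3.5
= 18.45 / 3.5
= 5.27 METs

5.27 METs


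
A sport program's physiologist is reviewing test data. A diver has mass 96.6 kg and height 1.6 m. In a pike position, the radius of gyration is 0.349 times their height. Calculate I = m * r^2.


r = 0.349 * 1.6 = 0.5584 m
I = m * r^2 = 96.6 * 0.311811 = 30.121 kg*m^2

30.121 kg*m^2


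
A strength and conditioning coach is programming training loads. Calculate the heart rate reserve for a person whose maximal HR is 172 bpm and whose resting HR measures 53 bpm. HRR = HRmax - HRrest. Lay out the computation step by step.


HRmax = 172 bpm
HRrest = 53 bpm
HRR = 172 - 53 = 119 bpm

119 bpm


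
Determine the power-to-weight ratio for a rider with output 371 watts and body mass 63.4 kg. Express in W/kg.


P/W = 371 / 63.4 = 5.852 W/kg

5.852 W/kg


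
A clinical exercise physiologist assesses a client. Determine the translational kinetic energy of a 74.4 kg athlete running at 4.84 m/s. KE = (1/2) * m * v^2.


KE = 0.5 * m * v^2
= 0.5 * 74.4 * 4.84^2
= 0.5 * 74.4 * 23.4256
= 871.43 J

871.43 J


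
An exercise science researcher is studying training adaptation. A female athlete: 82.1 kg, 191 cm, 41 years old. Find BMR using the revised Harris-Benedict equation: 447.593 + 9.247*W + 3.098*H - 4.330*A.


Intercept = 447.593
Weight contribution = 9.247 * 82.1 = 759.1787
Height contribution = 3.098 * 191 = 591.718
Age contribution = 4.33 * 41 = 177.53
BMR = 447.593 + 759.1787 + 591.718 - 177.53
= 1620.96 kcal/day

1620.96 kcal/day


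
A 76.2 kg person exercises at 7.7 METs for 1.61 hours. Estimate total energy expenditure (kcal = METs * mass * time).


Energy = METs * mass(kg) * time(h)
= 7.7 * 76.2 * 1.61
= 944.65 kcal

944.65 kcal


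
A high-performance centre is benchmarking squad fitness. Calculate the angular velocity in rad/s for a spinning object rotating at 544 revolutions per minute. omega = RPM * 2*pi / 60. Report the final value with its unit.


omega = RPM * 2*pi / 60
= 544 * 6.28318531 / 60
= 56.968 rad/s

56.968 rad/s


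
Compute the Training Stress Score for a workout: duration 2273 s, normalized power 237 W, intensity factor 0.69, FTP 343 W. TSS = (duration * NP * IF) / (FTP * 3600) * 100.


Product = 2273 * 237 * 0.69 = 371703.69
Base = 343 * 3600 = 1234800
TSS = 371703.69 / 1234800 * 100 = 30.1

30.1 TSS


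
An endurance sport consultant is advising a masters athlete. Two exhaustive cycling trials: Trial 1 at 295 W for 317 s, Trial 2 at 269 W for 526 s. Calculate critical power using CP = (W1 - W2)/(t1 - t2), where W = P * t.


W1 = 295 * 317 = 93515 J
W2 = 269 * 526 = 141494 J
CP = (93515 - 141494) / (317 - 526)
= -47979 / -209
= 229.56 W

229.56 W


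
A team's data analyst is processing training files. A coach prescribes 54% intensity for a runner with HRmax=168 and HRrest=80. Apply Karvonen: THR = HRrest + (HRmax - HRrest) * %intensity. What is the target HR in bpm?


Heart rate reserve = 168 - 80 = 88
Intensity fraction = 54 / 100 = 0.54
THR = 80 + 88 * 0.54 = 127.52 bpm

127.52 bpm


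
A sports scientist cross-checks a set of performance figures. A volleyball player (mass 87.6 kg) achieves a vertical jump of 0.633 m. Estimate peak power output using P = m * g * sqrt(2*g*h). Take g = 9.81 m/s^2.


2 * g * h = 2 * 9.81 * 0.633 = 12.41946
sqrt(12.41946) = 3.524125 m/s
P = 87.6 * 9.81 * 3.524125 = 3028.48 W

3028.48 W


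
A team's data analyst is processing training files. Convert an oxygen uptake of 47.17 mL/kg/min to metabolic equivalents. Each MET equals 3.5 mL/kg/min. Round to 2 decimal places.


One MET = 3.5 mL/kg/min
Number of METs = 47.17 / 3.5
= 13.48 METs

13.48 METs


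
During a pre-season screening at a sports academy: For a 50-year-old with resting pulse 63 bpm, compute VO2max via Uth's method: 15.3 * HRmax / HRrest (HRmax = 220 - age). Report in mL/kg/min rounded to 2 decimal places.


Step 1: HRmax = 220 - 50 = 170 bpm
Step 2: Ratio = 170 / 63 = 2.6984
Step 3: VO2max = 15.3 * 2.6984 = 41.29 mL/kg/min

41.29 mL/kg/min


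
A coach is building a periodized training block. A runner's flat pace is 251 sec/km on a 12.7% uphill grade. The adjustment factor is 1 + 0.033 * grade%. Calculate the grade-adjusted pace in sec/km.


Factor = 1 + 0.033 * 12.7 = 1.4191
Adjusted pace = 251 * 1.4191
= 356.19 sec/km

356.19 s/km


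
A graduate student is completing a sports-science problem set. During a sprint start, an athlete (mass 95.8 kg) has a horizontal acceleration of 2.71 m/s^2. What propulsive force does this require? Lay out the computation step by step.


Propulsive force = mass * acceleration
= 95.8 kg * 2.71 m/s^2
= 259.62 N

259.62 N


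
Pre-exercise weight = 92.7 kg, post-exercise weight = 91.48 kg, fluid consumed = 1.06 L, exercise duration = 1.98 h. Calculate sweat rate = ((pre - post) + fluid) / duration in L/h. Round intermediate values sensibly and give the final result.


Weight loss = 92.7 - 91.48 = 1.22 kg (approx L)
Total sweat = 1.22 + 1.06 = 2.28 L
Sweat rate = 2.28 / 1.98 = 1.152 L/h

1.152 L/h


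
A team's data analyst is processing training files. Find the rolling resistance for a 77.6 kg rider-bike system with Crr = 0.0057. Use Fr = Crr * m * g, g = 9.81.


m * g = 77.6 * 9.81 = 761.256 N
Fr = 0.0057 * 761.256 = 4.339 N

4.339 N


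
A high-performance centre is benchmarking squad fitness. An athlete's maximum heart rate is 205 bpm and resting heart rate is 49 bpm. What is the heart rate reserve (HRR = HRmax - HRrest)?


HRR = HRmax - HRrest
= 205 - 49
= 156 bpm

156 bpm


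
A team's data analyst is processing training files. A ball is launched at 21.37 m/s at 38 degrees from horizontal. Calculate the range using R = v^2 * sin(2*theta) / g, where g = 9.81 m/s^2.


sin(2 * 38) = sin(76) = 0.970296
v^2 = 21.37^2 = 456.6769
R = 456.6769 * 0.970296 / 9.81
= 45.169 m

45.169 m


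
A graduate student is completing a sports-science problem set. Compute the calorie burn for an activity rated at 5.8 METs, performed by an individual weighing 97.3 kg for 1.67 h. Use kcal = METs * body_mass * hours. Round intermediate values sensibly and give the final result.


Product of METs and mass = 5.8 * 97.3 = 564.34
Total kcal = 564.34 * 1.67 = 942.45 kcal

942.45 kcal


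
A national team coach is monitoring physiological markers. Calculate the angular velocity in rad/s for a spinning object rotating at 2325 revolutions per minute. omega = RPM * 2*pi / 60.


omega = RPM * 2*pi / 60
= 2325 * 6.28318531 / 60
= 243.473 rad/s

243.473 rad/s


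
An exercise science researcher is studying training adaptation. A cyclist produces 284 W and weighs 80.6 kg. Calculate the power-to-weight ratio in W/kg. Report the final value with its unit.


P/W = power / mass
= 284 / 80.6
= 3.524 W/kg

3.524 W/kg


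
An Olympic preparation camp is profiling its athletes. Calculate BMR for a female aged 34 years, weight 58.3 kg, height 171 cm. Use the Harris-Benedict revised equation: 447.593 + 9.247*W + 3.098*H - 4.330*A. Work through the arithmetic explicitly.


Substituting values:
W term = 9.247 * 58.3 = 539.1001
H term = 3.098 * 171 = 529.758
A term = 4.330 * 34 = 147.22
BMR = 1369.23 kcal/day

1369.23 kcal/day


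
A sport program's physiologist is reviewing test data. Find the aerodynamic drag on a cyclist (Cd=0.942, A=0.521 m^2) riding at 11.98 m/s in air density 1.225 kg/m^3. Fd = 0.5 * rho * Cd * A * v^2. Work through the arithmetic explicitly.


Fd = 0.5 * 1.225 * 0.942 * 0.521 * 11.98^2
= 0.5 * 1.225 * 0.942 * 0.521 * 143.5204
= 43.143 N

43.143 N


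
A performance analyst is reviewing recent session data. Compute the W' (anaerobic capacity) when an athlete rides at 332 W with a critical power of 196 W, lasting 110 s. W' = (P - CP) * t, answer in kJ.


Above-CP power = 136 W
Duration = 110 s
W' = 136 * 110 = 14960 J
Convert: 14960 / 1000 = 14.96 kJ

14.96 kJ


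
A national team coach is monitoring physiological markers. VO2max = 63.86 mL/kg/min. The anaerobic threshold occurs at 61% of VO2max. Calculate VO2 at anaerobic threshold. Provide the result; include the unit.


AT fraction = 61 / 100 = 0.61
AT VO2 = 63.86 * 0.61
= 38.95 mL/kg/min

38.95 mL/kg/min


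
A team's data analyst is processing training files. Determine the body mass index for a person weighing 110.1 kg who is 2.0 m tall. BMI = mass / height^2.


BMI = mass / height^2
= 110.1 / 2.0^2
= 110.1 / 4.0
= 27.53 kg/m^2

27.53 kg/m^2


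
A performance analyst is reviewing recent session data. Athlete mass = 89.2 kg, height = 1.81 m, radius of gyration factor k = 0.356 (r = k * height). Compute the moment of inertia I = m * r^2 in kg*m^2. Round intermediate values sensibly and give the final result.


r = k * height = 0.356 * 1.81 = 0.64436 m
r^2 = 0.64436^2 = 0.4152
I = 89.2 * 0.4152 = 37.036 kg*m^2

37.036 kg*m^2


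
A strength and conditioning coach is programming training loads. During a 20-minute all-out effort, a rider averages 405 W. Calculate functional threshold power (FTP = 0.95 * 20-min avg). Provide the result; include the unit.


FTP = 0.95 * 405
= 384.75 W

384.75 W


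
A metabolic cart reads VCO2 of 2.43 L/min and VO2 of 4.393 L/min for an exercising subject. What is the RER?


RER = VCO2 / VO2 = 2.43 / 4.393 = 0.5532

0.5532


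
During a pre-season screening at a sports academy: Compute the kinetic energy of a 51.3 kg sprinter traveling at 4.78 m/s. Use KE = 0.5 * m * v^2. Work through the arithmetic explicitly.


Velocity squared = 22.8484
KE = 0.5 * 51.3 * 22.8484 = 586.06 J

586.06 J


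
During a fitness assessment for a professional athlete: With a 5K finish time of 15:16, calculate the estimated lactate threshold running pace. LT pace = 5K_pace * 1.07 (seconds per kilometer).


Race duration = 916 s for 5 km
Average pace = 916 / 5 = 183.2 s/km
LT pace = 183.2 * 1.07
= 196.02 s/km

196.02 s/km


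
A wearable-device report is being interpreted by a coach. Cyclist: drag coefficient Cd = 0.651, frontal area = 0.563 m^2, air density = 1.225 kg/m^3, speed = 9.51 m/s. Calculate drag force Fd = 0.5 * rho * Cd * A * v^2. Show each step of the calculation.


v^2 = 9.51^2 = 90.4401
Fd = 0.5 * 1.225 * 0.651 * 0.563 * 90.4401
= 20.303 N

20.303 N


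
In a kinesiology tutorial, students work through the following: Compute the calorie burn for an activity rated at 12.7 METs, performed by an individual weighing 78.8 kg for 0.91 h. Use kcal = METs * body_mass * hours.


Product of METs and mass = 12.7 * 78.8 = 1000.76
Total kcal = 1000.76 * 0.91 = 910.69 kcal

910.69 kcal


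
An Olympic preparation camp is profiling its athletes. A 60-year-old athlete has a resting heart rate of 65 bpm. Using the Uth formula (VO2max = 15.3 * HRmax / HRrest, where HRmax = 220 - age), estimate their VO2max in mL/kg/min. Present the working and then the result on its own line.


HRmax = 220 - 60 = 160 bpm
Ratio = HRmax / HRrest = 160 / 65 = 2.4615
VO2max = 15.3 * 2.4615 = 37.66 mL/kg/min

37.66 mL/kg/min


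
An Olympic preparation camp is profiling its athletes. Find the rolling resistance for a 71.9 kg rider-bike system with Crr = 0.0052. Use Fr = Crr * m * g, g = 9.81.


m * g = 71.9 * 9.81 = 705.339 N
Fr = 0.0052 * 705.339 = 3.668 N

3.668 N


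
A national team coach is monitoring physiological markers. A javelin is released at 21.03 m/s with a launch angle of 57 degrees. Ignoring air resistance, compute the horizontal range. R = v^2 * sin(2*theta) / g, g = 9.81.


Launch speed squared = 442.2609
sin(2 * 57 deg) = 0.913545
Range = 442.2609 * 0.913545 / 9.81
= 41.185 m

41.185 m


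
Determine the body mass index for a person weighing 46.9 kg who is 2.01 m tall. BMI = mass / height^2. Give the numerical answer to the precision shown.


BMI = mass / height^2
= 46.9 / 2.01^2
= 46.9 / 4.0401
= 11.61 kg/m^2

11.61 kg/m^2


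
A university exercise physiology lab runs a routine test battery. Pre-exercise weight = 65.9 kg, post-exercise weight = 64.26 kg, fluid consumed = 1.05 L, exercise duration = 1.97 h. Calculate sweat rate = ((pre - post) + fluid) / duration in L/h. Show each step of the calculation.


Weight loss = 65.9 - 64.26 = 1.64 kg (approx L)
Total sweat = 1.64 + 1.05 = 2.69 L
Sweat rate = 2.69 / 1.97 = 1.365 L/h

1.365 L/h


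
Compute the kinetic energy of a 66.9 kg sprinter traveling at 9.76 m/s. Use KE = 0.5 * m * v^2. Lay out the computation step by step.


Velocity squared = 95.2576
KE = 0.5 * 66.9 * 95.2576 = 3186.37 J

3186.37 J


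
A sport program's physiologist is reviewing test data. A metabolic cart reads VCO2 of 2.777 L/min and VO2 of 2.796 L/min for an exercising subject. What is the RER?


RER = VCO2 / VO2 = 2.777 / 2.796 = 0.9932

0.9932


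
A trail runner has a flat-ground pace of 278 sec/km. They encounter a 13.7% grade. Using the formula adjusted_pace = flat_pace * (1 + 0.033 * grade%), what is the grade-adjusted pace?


Grade factor = 1 + 0.033 * 13.7 = 1.4521
Adjusted = 278 * 1.4521 = 403.68 sec/km

403.68 s/km


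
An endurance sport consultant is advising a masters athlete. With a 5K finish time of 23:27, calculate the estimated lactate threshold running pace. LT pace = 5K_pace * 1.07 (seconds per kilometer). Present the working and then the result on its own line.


Race duration = 1407 s for 5 km
Average pace = 1407 / 5 = 281.4 s/km
LT pace = 281.4 * 1.07
= 301.1 s/km

301.1 s/km


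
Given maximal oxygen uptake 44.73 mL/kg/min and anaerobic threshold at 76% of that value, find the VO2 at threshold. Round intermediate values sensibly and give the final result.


Percentage as decimal = 0.76
VO2 at AT = 44.73 * 0.76 = 33.99 mL/kg/min

33.99 mL/kg/min


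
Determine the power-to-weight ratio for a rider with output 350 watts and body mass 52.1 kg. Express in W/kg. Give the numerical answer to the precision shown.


P/W = 350 / 52.1 = 6.718 W/kg

6.718 W/kg


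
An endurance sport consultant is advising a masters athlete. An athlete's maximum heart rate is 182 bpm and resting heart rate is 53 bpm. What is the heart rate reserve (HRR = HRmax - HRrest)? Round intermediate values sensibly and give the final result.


HRR = HRmax - HRrest
= 182 - 53
= 129 bpm

129 bpm


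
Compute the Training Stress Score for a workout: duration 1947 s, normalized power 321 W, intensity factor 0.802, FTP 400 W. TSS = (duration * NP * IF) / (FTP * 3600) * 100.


Product = 1947 * 321 * 0.802 = 501239.574
Base = 400 * 3600 = 1440000
TSS = 501239.574 / 1440000 * 100 = 34.81

34.81 TSS


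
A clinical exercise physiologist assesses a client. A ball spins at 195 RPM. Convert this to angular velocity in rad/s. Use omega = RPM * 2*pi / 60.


omega = 195 * 2 * pi / 60
= 195 * 6.28318531 / 60
= 1225.221 / 60
= 20.42 rad/s

20.42 rad/s


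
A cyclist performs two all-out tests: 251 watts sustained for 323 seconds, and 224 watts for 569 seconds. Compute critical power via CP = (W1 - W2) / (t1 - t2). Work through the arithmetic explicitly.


W1 = P1 * t1 = 251 * 323 = 81073 J
W2 = P2 * t2 = 224 * 569 = 127456 J
CP = (81073 - 127456) / (323 - 569)
= 188.55 W

188.55 W


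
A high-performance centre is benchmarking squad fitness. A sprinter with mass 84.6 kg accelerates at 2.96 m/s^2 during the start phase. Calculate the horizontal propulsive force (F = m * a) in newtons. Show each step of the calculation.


F = m * a
= 84.6 * 2.96
= 250.42 N

250.42 N


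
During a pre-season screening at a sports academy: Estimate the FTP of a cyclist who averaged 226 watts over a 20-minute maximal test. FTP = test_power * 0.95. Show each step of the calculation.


FTP = 226 * 0.95 = 214.7 W

214.7 W


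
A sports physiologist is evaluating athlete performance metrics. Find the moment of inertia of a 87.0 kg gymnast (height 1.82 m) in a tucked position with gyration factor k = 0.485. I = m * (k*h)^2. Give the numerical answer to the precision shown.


Radius of gyration = 0.485 * 1.82 = 0.8827 m
I = 87.0 * 0.8827^2
= 87.0 * 0.779159
= 67.787 kg*m^2

67.787 kg*m^2


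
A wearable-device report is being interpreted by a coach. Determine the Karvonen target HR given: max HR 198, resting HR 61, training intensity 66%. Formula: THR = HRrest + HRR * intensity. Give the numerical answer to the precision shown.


HRR = HRmax - HRrest = 198 - 61 = 137
THR = 61 + 137 * 0.66
= 151.42 bpm

151.42 bpm


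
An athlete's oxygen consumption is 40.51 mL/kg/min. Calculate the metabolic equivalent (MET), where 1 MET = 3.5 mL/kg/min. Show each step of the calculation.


MET = VO2 / 3.5
= 40.51 / 3.5
= 11.57 METs

11.57 METs


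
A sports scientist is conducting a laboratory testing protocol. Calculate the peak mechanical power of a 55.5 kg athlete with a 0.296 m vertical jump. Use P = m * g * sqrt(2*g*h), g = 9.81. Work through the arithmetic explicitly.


First, sqrt(2gh) = sqrt(2 * 9.81 * 0.296)
= sqrt(5.80752) = 2.40988 m/s
Power = 55.5 * 9.81 * 2.40988 = 1312.07 W

1312.07 W


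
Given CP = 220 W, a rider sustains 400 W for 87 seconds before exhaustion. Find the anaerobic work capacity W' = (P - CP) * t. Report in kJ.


Excess power = 400 - 220 = 180 W
Work above CP = 180 * 87 = 15660 J
W' = 15.66 kJ

15.66 kJ


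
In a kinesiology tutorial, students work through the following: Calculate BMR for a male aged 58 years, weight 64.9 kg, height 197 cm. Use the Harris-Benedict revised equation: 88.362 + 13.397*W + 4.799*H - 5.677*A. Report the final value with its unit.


Substituting values:
W term = 13.397 * 64.9 = 869.4653
H term = 4.799 * 197 = 945.403
A term = 5.677 * 58 = 329.266
BMR = 1573.96 kcal/day

1573.96 kcal/day


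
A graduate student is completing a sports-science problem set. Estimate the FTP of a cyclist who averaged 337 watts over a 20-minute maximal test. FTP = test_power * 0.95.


FTP = 337 * 0.95 = 320.15 W

320.15 W


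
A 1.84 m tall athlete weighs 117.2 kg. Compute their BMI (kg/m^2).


height^2 = 3.3856 m^2
BMI = 117.2 / 3.3856 = 34.62 kg/m^2

34.62 kg/m^2


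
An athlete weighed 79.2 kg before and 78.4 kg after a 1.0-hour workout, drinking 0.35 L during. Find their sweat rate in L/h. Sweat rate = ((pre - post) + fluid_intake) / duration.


Body mass change = 0.8 kg
Total sweat loss = 0.8 + 0.35 = 1.15 L
Rate = 1.15 / 1.0 = 1.15 L/h

1.15 L/h


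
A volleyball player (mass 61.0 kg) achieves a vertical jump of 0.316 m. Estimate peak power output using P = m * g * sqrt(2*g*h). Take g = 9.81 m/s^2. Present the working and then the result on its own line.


2 * g * h = 2 * 9.81 * 0.316 = 6.19992
sqrt(6.19992) = 2.489964 m/s
P = 61.0 * 9.81 * 2.489964 = 1490.02 W

1490.02 W


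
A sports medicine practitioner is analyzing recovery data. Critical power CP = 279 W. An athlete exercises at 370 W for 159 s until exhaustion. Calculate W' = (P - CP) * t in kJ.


P - CP = 370 - 279 = 91 W
W' = 91 * 159 = 14469 J
= 14469 / 1000 = 14.469 kJ

14.469 kJ


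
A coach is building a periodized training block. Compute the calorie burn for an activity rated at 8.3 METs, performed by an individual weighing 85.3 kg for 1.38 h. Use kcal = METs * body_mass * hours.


Product of METs and mass = 8.3 * 85.3 = 707.99
Total kcal = 707.99 * 1.38 = 977.03 kcal

977.03 kcal


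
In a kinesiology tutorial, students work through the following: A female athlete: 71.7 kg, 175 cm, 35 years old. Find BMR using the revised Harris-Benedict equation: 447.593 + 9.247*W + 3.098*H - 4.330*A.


Intercept = 447.593
Weight contribution = 9.247 * 71.7 = 663.0099
Height contribution = 3.098 * 175 = 542.15
Age contribution = 4.33 * 35 = 151.55
BMR = 447.593 + 663.0099 + 542.15 - 151.55
= 1501.2 kcal/day

1501.2 kcal/day


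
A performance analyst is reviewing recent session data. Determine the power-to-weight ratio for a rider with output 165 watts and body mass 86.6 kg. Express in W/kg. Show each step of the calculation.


P/W = 165 / 86.6 = 1.905 W/kg

1.905 W/kg


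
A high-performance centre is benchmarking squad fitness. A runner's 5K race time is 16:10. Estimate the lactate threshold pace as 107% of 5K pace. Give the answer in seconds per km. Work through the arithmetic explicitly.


Total race time = 16*60 + 10 = 970 seconds
5K pace = 970 / 5 = 194.0 sec/km
LT pace = 194.0 * 1.07 = 207.58 sec/km

207.58 s/km


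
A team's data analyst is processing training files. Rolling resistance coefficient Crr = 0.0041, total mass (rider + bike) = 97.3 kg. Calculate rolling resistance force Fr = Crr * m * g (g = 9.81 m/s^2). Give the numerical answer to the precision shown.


Fr = Crr * m * g
= 0.0041 * 97.3 * 9.81
= 3.914 N

3.914 N


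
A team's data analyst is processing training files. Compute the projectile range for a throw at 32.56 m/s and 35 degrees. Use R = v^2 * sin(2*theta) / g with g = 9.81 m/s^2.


Two times the angle = 70 degrees
sin(70) = 0.939693
R = 1060.1536 * 0.939693 / 9.81 = 101.551 m

101.551 m


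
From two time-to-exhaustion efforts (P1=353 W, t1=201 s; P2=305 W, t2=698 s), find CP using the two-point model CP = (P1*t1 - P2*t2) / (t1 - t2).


Work in trial 1 = 70953 J
Work in trial 2 = 212890 J
Delta work = -141937 J
Delta time = -497 s
CP = -141937 / -497 = 285.59 W

285.59 W


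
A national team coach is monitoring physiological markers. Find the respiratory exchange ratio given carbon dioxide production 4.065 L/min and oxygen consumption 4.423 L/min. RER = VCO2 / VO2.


VCO2 = 4.065 L/min
VO2 = 4.423 L/min
RER = 4.065 / 4.423 = 0.9191

0.9191


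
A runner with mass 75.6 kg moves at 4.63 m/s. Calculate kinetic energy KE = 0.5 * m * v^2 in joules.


v^2 = 4.63^2 = 21.4369
KE = 0.5 * 75.6 * 21.4369
= 810.31 J

810.31 J


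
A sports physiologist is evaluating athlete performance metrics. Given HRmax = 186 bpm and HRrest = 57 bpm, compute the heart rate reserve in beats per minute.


Heart rate reserve = maximum HR minus resting HR
HRR = 186 - 57 = 129 bpm

129 bpm


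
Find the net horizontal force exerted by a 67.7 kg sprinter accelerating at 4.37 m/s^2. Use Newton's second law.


Newton's second law: F = m * a
F = 67.7 * 4.37 = 295.85 N

295.85 N


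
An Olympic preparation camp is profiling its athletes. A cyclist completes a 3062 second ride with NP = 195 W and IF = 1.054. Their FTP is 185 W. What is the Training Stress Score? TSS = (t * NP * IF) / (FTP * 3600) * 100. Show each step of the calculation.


t * NP * IF = 3062 * 195 * 1.054 = 629332.86
FTP * 3600 = 666000
TSS = (629332.86 / 666000) * 100 = 94.49

94.49 TSS


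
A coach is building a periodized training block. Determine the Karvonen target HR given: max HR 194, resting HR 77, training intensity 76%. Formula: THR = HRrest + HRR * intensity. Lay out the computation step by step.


HRR = HRmax - HRrest = 194 - 77 = 117
THR = 77 + 117 * 0.76
= 165.92 bpm

165.92 bpm


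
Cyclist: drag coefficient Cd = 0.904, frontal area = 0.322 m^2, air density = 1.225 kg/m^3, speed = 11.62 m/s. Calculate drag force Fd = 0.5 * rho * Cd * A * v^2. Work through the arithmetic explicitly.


v^2 = 11.62^2 = 135.0244
Fd = 0.5 * 1.225 * 0.904 * 0.322 * 135.0244
= 24.074 N

24.074 N


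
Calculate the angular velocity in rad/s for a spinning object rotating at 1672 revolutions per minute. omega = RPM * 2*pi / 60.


omega = RPM * 2*pi / 60
= 1672 * 6.28318531 / 60
= 175.091 rad/s

175.091 rad/s


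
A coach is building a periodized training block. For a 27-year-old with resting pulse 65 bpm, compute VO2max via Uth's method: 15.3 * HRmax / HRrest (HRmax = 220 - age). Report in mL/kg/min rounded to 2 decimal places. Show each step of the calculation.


Step 1: HRmax = 220 - 27 = 193 bpm
Step 2: Ratio = 193 / 65 = 2.9692
Step 3: VO2max = 15.3 * 2.9692 = 45.43 mL/kg/min

45.43 mL/kg/min


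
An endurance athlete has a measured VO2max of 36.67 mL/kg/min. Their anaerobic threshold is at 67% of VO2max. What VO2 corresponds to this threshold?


Anaerobic threshold VO2 = VO2max * 67%
= 36.67 * 0.67
= 24.57 mL/kg/min

24.57 mL/kg/min


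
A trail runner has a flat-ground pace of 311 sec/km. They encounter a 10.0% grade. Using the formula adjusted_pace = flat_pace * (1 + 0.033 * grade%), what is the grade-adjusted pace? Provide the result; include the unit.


Grade factor = 1 + 0.033 * 10.0 = 1.33
Adjusted = 311 * 1.33 = 413.63 sec/km

413.63 s/km


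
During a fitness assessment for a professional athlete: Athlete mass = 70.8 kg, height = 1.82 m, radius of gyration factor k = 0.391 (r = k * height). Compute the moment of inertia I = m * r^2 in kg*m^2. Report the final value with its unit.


r = k * height = 0.391 * 1.82 = 0.71162 m
r^2 = 0.71162^2 = 0.506403
I = 70.8 * 0.506403 = 35.853 kg*m^2

35.853 kg*m^2


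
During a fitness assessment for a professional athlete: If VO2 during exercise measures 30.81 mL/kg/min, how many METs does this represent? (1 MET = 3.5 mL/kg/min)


METs = VO2 / 3.5 = 30.81 / 3.5 = 8.8

8.8 METs


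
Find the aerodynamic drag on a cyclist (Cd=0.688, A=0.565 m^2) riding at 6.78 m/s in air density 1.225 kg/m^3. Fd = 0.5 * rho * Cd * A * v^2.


Fd = 0.5 * 1.225 * 0.688 * 0.565 * 6.78^2
= 0.5 * 1.225 * 0.688 * 0.565 * 45.9684
= 10.945 N

10.945 N


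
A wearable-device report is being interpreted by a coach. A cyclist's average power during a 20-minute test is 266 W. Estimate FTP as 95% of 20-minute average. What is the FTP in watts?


FTP = 20-min power * 0.95
= 266 * 0.95
= 252.7 W

252.7 W


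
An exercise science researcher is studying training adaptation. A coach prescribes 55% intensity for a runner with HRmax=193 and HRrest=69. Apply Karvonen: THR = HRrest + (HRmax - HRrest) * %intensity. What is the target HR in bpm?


Heart rate reserve = 193 - 69 = 124
Intensity fraction = 55 / 100 = 0.55
THR = 69 + 124 * 0.55 = 137.2 bpm

137.2 bpm


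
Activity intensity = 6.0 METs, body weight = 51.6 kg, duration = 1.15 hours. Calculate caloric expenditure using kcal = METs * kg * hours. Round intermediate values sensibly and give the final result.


kcal = 6.0 * 51.6 * 1.15
= 309.6 * 1.15
= 356.04 kcal

356.04 kcal


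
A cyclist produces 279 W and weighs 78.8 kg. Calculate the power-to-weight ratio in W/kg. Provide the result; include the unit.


P/W = power / mass
= 279 / 78.8
= 3.541 W/kg

3.541 W/kg


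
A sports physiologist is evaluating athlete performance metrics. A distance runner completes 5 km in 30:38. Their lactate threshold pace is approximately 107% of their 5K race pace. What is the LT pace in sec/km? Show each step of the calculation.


Convert to seconds: 30 min 38 s = 1838 s
Pace per km = 1838 / 5 = 367.6 s/km
LT pace = 367.6 * 1.07 = 393.33 s/km

393.33 s/km


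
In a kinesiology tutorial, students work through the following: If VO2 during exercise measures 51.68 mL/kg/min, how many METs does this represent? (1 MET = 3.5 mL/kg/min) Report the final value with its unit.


METs = VO2 / 3.5 = 51.68 / 3.5 = 14.77

14.77 METs


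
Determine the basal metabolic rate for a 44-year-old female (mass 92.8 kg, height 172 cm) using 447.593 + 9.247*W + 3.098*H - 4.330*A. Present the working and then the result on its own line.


BMR = 447.593 + 9.247*92.8 + 3.098*172 - 4.330*44
= 1648.05 kcal/day

1648.05 kcal/day


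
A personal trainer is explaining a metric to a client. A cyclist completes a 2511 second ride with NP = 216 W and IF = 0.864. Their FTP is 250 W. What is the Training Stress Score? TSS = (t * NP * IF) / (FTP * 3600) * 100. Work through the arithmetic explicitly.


t * NP * IF = 2511 * 216 * 0.864 = 468612.864
FTP * 3600 = 900000
TSS = (468612.864 / 900000) * 100 = 52.07

52.07 TSS


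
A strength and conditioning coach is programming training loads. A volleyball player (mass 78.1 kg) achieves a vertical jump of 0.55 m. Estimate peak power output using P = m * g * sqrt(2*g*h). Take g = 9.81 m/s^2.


2 * g * h = 2 * 9.81 * 0.55 = 10.791
sqrt(10.791) = 3.284966 m/s
P = 78.1 * 9.81 * 3.284966 = 2516.81 W

2516.81 W


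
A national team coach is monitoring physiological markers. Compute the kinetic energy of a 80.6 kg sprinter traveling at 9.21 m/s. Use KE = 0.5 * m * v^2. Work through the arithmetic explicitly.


Velocity squared = 84.8241
KE = 0.5 * 80.6 * 84.8241 = 3418.41 J

3418.41 J


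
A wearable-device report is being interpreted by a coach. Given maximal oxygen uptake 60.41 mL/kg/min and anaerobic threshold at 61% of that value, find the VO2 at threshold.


Percentage as decimal = 0.61
VO2 at AT = 60.41 * 0.61 = 36.85 mL/kg/min

36.85 mL/kg/min


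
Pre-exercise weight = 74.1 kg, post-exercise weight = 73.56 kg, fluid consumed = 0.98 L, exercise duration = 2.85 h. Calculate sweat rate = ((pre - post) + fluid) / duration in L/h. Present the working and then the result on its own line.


Weight loss = 74.1 - 73.56 = 0.54 kg (approx L)
Total sweat = 0.54 + 0.98 = 1.52 L
Sweat rate = 1.52 / 2.85 = 0.533 L/h

0.533 L/h


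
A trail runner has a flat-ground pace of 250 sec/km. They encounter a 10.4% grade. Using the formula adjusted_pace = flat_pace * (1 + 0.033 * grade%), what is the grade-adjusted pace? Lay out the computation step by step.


Grade factor = 1 + 0.033 * 10.4 = 1.3432
Adjusted = 250 * 1.3432 = 335.8 sec/km

335.8 s/km


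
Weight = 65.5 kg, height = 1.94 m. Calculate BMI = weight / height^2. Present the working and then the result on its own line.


height^2 = 1.94^2 = 3.7636
BMI = 65.5 / 3.7636 = 17.4 kg/m^2

17.4 kg/m^2


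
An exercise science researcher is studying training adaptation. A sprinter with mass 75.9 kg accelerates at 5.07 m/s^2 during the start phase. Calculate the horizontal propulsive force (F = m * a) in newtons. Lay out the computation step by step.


F = m * a
= 75.9 * 5.07
= 384.81 N

384.81 N


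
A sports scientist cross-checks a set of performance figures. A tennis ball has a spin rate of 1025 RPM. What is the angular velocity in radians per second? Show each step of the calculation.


Convert RPM to rad/s: multiply by 2*pi and divide by 60
omega = 1025 * 2 * pi / 60
= 107.338 rad/s

107.338 rad/s


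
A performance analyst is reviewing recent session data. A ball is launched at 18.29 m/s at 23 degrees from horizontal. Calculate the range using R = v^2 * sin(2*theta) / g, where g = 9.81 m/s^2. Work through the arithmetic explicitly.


sin(2 * 23) = sin(46) = 0.71934
v^2 = 18.29^2 = 334.5241
R = 334.5241 * 0.71934 / 9.81
= 24.53 m

24.53 m


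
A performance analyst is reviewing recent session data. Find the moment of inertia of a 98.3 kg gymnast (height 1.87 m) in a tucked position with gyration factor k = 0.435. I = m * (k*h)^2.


Radius of gyration = 0.435 * 1.87 = 0.81345 m
I = 98.3 * 0.81345^2
= 98.3 * 0.661701
= 65.045 kg*m^2

65.045 kg*m^2


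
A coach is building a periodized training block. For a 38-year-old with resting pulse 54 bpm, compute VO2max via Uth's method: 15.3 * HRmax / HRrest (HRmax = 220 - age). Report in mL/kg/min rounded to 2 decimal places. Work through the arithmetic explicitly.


Step 1: HRmax = 220 - 38 = 182 bpm
Step 2: Ratio = 182 / 54 = 3.3704
Step 3: VO2max = 15.3 * 3.3704 = 51.57 mL/kg/min

51.57 mL/kg/min


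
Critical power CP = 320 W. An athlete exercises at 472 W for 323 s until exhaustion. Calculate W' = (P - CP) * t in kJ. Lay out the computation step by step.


P - CP = 472 - 320 = 152 W
W' = 152 * 323 = 49096 J
= 49096 / 1000 = 49.096 kJ

49.096 kJ


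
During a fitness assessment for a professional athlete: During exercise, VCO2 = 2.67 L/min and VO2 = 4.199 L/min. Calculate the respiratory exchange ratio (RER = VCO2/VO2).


RER = VCO2 / VO2
= 2.67 / 4.199
= 0.6359

0.6359


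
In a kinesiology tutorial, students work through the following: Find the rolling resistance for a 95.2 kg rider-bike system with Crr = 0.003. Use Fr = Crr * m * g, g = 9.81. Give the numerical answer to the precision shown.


m * g = 95.2 * 9.81 = 933.912 N
Fr = 0.003 * 933.912 = 2.802 N

2.802 N


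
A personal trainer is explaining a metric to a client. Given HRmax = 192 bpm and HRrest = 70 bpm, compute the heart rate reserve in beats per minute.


Heart rate reserve = maximum HR minus resting HR
HRR = 192 - 70 = 122 bpm

122 bpm


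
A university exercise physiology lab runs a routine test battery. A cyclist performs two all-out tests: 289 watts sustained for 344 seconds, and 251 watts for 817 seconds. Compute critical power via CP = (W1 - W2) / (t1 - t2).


W1 = P1 * t1 = 289 * 344 = 99416 J
W2 = P2 * t2 = 251 * 817 = 205067 J
CP = (99416 - 205067) / (344 - 817)
= 223.36 W

223.36 W


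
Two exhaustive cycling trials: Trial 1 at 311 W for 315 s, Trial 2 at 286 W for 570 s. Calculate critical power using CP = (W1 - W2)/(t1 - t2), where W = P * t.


W1 = 311 * 315 = 97965 J
W2 = 286 * 570 = 163020 J
CP = (97965 - 163020) / (315 - 570)
= -65055 / -255
= 255.12 W

255.12 W


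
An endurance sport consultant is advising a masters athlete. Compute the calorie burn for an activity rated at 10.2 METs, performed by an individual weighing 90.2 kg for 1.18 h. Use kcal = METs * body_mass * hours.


Product of METs and mass = 10.2 * 90.2 = 920.04
Total kcal = 920.04 * 1.18 = 1085.65 kcal

1085.65 kcal


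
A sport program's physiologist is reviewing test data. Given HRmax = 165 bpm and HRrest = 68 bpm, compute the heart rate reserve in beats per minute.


Heart rate reserve = maximum HR minus resting HR
HRR = 165 - 68 = 97 bpm

97 bpm


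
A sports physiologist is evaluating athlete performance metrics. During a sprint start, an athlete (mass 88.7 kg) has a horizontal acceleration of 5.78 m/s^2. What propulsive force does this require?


Propulsive force = mass * acceleration
= 88.7 kg * 5.78 m/s^2
= 512.69 N

512.69 N


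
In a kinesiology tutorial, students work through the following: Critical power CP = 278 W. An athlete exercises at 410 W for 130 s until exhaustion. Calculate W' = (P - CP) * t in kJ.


P - CP = 410 - 278 = 132 W
W' = 132 * 130 = 17160 J
= 17160 / 1000 = 17.16 kJ

17.16 kJ


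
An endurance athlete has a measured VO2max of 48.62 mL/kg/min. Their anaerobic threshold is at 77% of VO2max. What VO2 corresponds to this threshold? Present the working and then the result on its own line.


Anaerobic threshold VO2 = VO2max * 77%
= 48.62 * 0.77
= 37.44 mL/kg/min

37.44 mL/kg/min


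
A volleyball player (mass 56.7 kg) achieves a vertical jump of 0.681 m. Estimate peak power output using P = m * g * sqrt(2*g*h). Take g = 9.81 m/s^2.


2 * g * h = 2 * 9.81 * 0.681 = 13.36122
sqrt(13.36122) = 3.6553 m/s
P = 56.7 * 9.81 * 3.6553 = 2033.18 W

2033.18 W


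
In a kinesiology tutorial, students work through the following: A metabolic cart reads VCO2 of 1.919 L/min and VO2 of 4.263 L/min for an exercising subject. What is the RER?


RER = VCO2 / VO2 = 1.919 / 4.263 = 0.4502

0.4502


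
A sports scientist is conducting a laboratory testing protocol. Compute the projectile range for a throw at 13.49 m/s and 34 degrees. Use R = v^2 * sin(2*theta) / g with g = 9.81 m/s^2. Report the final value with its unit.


Two times the angle = 68 degrees
sin(68) = 0.927184
R = 181.9801 * 0.927184 / 9.81 = 17.2 m

17.2 m


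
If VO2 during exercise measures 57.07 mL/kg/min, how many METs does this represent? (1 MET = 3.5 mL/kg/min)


METs = VO2 / 3.5 = 57.07 / 3.5 = 16.31

16.31 METs


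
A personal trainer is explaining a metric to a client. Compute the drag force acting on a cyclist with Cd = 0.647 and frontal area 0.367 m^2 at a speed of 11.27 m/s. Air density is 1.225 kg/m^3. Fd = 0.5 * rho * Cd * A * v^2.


Step 1: v^2 = 127.0129
Step 2: Fd = 0.5 * 1.225 * 0.647 * 0.367 * 127.0129
= 18.472 N

18.472 N


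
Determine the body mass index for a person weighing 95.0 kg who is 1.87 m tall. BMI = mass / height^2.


BMI = mass / height^2
= 95.0 / 1.87^2
= 95.0 / 3.4969
= 27.17 kg/m^2

27.17 kg/m^2


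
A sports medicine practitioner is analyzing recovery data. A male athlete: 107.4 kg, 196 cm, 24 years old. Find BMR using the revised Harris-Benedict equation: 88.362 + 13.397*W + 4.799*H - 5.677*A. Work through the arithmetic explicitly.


Intercept = 88.362
Weight contribution = 13.397 * 107.4 = 1438.8378
Height contribution = 4.799 * 196 = 940.604
Age contribution = 5.677 * 24 = 136.248
BMR = 88.362 + 1438.8378 + 940.604 - 136.248
= 2331.56 kcal/day

2331.56 kcal/day


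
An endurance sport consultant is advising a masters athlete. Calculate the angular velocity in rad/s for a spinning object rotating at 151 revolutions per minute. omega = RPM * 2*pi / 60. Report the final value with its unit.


omega = RPM * 2*pi / 60
= 151 * 6.28318531 / 60
= 15.813 rad/s

15.813 rad/s


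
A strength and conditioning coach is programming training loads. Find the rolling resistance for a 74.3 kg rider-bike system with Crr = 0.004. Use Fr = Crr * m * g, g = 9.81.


m * g = 74.3 * 9.81 = 728.883 N
Fr = 0.004 * 728.883 = 2.916 N

2.916 N
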